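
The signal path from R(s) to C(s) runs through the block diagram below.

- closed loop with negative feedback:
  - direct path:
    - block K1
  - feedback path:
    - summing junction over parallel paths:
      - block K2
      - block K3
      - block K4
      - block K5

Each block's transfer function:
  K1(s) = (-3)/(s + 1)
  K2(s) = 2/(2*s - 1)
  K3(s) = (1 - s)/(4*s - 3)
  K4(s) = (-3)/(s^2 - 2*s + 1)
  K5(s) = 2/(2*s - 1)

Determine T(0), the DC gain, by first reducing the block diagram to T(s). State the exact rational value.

Step 1: reduce the parallel group K2, K3, K4, K5 -> (-2*s^4 + 23*s^3 - 77*s^2 + 75*s - 22)/(8*s^4 - 26*s^3 + 31*s^2 - 16*s + 3)
Step 2: close the feedback loop around K1, (K2+K3+K4+K5) -> (-24*s^4 + 78*s^3 - 93*s^2 + 48*s - 9)/(8*s^5 - 12*s^4 - 64*s^3 + 246*s^2 - 238*s + 69)
Step 2 gives the overall T(s). Then T(0) = -9/69 = -3/23.

Therefore the answer is -3/23.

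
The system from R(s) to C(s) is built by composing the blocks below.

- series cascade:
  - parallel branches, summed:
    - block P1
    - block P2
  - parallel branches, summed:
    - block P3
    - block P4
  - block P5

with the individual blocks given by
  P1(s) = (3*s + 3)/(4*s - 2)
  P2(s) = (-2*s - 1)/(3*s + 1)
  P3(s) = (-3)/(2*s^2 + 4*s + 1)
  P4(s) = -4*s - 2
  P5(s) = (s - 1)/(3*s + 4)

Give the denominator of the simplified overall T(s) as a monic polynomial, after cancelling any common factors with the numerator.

(1) parallel reduction of P1, P2 -> (s^2 + 12*s + 5)/(12*s^2 - 2*s - 2)
(2) sum the parallel branches P3, P4 -> (-8*s^3 - 20*s^2 - 12*s - 5)/(2*s^2 + 4*s + 1)
(3) series reduction of (P1+P2), (P3+P4), P5 -> (-8*s^6 - 108*s^5 - 176*s^4 + 43*s^3 + 129*s^2 + 95*s + 25)/(72*s^5 + 228*s^4 + 176*s^3 - 30*s^2 - 46*s - 8)
The result of step 3 is T(s) in lowest terms. Its denominator has leading coefficient 72; dividing the denominator through by 72 makes it monic.

Answer: s^5 + 19*s^4/6 + 22*s^3/9 - 5*s^2/12 - 23*s/36 - 1/9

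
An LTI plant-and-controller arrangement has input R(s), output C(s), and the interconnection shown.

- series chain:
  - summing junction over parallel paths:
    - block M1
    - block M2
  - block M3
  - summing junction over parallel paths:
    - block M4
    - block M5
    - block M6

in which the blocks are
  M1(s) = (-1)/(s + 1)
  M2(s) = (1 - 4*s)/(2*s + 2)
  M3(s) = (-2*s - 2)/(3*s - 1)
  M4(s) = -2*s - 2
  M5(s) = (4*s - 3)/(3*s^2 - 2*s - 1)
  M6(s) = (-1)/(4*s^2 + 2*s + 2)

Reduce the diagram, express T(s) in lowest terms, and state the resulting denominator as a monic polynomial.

The answer is s^5 - s^4/2 - s^3/9 - 4*s^2/9 + 1/18.

Reasoning:
1. combine M1, M2 in parallel -> (-4*s - 1)/(2*s + 2)
2. sum the parallel branches M4, M5, M6 -> (-24*s^5 - 20*s^4 + 24*s^3 + 9*s^2 + 20*s - 1)/(12*s^4 - 2*s^3 - 2*s^2 - 6*s - 2)
3. multiply (M1+M2), M3, (M4+M5+M6) (series) -> (-96*s^6 - 104*s^5 + 76*s^4 + 60*s^3 + 89*s^2 + 16*s - 1)/(36*s^5 - 18*s^4 - 4*s^3 - 16*s^2 + 2)
T(s) is the step-3 result (common factors already cancelled). Leading coefficient of the denominator: 36. Divide through by 36 for the monic polynomial.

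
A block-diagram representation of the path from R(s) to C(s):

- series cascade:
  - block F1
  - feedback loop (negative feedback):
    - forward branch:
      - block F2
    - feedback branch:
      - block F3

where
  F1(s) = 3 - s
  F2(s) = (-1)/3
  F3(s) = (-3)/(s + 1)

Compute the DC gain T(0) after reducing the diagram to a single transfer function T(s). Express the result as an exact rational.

Step 1 - apply the feedback formula to F2, F3 -> (-s - 1)/(3*s + 6)
Step 2 - combine F1, [F2/(1+F2*F3)] in series -> (s^2 - 2*s - 3)/(3*s + 6)
Step 2 gives the overall T(s). Then T(0) = -3/6 = -1/2.

Therefore the answer is -1/2.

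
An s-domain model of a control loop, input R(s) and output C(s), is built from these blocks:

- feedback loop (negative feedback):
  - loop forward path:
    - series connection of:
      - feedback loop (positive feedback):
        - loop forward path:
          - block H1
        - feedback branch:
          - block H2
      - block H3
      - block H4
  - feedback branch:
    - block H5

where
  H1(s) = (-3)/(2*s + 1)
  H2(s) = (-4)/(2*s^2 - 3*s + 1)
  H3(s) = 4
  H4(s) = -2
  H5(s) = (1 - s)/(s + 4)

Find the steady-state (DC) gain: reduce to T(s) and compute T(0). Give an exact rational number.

Step 1. feedback reduction of H1, H2 = (-6*s^2 + 9*s - 3)/(4*s^3 - 4*s^2 - s - 11)
Step 2. series reduction of [H1/(1-H1*H2)], H3, H4 = (48*s^2 - 72*s + 24)/(4*s^3 - 4*s^2 - s - 11)
Step 3. collapse the loop (([H1/(1-H1*H2)]*H3*H4) forward, H5 return) = (48*s^3 + 120*s^2 - 264*s + 96)/(4*s^4 - 36*s^3 + 103*s^2 - 111*s - 20)
Step 3 gives the overall T(s). Then T(0) = 96/(-20) = -24/5.

Hence the answer: -24/5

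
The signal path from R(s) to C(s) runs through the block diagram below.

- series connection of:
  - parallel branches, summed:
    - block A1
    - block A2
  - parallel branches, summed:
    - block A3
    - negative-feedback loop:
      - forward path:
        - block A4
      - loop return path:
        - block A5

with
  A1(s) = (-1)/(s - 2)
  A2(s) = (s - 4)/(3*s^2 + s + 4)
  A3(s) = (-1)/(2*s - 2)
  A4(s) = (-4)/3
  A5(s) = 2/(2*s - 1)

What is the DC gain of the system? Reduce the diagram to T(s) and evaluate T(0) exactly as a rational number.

1. reduce the parallel group A1, A2, giving (-2*s^2 - 7*s + 4)/(3*s^3 - 5*s^2 + 2*s - 8)
2. close the feedback loop around A4, A5, giving (4 - 8*s)/(6*s - 11)
3. parallel reduction of A3, [A4/(1+A4*A5)], giving (-16*s^2 + 18*s + 3)/(12*s^2 - 34*s + 22)
4. cascade (A1+A2), (A3+[A4/(1+A4*A5)]), giving (32*s^4 + 76*s^3 - 196*s^2 + 51*s + 12)/(36*s^5 - 162*s^4 + 260*s^3 - 274*s^2 + 316*s - 176)
DC gain: substitute s = 0 into T(s) from step 4: T(0) = 12/(-176) = -3/44.

Answer: -3/44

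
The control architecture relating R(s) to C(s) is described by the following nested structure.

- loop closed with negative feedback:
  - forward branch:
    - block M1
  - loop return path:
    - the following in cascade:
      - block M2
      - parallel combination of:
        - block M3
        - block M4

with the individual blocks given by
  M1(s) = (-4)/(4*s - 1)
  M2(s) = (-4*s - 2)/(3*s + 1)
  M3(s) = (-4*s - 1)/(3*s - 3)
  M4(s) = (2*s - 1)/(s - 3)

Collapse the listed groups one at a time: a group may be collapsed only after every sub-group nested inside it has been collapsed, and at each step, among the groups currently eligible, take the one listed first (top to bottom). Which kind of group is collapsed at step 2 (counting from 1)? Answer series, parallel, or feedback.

The answer is series.

Reasoning:
Step 1: reduce the parallel group M3, M4
Step 2: reduce the series chain M2, (M3+M4)
Step 3: collapse the loop (M1 forward, (M2*(M3+M4)) return)
At step 2 the group reduced is series.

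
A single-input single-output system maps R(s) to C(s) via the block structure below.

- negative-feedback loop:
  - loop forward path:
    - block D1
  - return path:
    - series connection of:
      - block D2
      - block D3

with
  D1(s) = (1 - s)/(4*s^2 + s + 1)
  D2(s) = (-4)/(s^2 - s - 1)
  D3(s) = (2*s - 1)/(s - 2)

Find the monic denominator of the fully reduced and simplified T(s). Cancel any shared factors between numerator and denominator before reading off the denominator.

First reduce the diagram to T(s).

[1] multiply D2, D3 (series) -> (4 - 8*s)/(s^3 - 3*s^2 + s + 2)
[2] apply the feedback formula to D1, (D2*D3) -> (-s^4 + 4*s^3 - 4*s^2 - s + 2)/(4*s^5 - 11*s^4 + 2*s^3 + 14*s^2 - 9*s + 6)
No further cancellation is possible in the step-2 result, so that is T(s). Its denominator becomes monic after dividing by the leading coefficient 4.

Answer: s^5 - 11*s^4/4 + s^3/2 + 7*s^2/2 - 9*s/4 + 3/2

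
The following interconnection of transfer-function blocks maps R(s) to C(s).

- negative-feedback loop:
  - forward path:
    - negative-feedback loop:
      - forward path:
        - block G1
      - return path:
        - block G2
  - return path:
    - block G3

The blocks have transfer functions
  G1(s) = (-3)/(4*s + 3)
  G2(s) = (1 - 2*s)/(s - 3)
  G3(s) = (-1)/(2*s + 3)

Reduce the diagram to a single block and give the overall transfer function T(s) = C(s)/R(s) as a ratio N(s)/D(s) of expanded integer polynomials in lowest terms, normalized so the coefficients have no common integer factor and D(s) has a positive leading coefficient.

Answer: (-6*s^2 + 9*s + 27)/(8*s^3 + 6*s^2 - 30*s - 45)

Working:
(1) collapse the loop (G1 forward, G2 return); result (9 - 3*s)/(4*s^2 - 3*s - 12)
(2) close the feedback loop around [G1/(1+G1*G2)], G3: this yields T(s), and no further normalization is needed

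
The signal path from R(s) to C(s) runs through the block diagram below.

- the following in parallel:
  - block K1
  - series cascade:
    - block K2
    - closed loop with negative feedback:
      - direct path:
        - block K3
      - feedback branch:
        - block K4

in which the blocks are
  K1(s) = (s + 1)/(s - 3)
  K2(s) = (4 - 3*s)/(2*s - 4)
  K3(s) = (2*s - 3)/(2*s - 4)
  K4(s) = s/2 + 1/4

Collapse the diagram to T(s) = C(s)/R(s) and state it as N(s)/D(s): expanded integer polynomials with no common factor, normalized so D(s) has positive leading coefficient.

(1) close the feedback loop around K3, K4 gives (8*s - 12)/(4*s^2 + 4*s - 19)
(2) reduce the series chain K2, [K3/(1+K3*K4)] gives (-12*s^2 + 34*s - 24)/(4*s^3 - 4*s^2 - 27*s + 38)
(3) reduce the parallel group K1, (K2*[K3/(1+K3*K4)]); the result is T(s) itself (integer coefficients, no common factor, positive leading denominator coefficient)

Hence the answer: (4*s^4 - 12*s^3 + 39*s^2 - 115*s + 110)/(4*s^4 - 16*s^3 - 15*s^2 + 119*s - 114)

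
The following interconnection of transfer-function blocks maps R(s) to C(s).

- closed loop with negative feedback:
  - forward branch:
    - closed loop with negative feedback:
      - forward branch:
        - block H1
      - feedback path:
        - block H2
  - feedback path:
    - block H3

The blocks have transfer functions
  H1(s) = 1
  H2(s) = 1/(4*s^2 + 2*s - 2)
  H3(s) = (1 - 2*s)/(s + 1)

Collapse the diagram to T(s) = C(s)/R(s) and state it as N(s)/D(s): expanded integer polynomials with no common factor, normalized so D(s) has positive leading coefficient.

[1] feedback reduction of H1, H2, giving (4*s^2 + 2*s - 2)/(4*s^2 + 2*s - 1)
[2] close the feedback loop around [H1/(1+H1*H2)], H3, giving the overall T(s)

Therefore the answer is (-4*s^2 - 2*s + 2)/(4*s^2 - 10*s + 3).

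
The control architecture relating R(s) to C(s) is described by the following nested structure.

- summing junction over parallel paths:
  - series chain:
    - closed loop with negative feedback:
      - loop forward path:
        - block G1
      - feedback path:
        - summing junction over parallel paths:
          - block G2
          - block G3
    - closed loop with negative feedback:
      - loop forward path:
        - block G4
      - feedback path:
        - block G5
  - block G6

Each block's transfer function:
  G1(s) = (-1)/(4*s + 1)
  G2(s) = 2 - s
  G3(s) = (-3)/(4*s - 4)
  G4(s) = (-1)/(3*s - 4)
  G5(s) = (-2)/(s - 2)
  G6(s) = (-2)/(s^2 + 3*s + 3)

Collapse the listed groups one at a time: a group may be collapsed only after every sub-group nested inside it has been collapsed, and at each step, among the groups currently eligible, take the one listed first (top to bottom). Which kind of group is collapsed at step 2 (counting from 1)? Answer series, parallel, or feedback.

Answer: feedback

Working:
[1] reduce the parallel group G2, G3
[2] apply the feedback formula to G1, (G2+G3)
[3] reduce the feedback loop with forward G4 and return G5
[4] multiply [G1/(1+G1*(G2+G3))], [G4/(1+G4*G5)] (series)
[5] sum the parallel branches ([G1/(1+G1*(G2+G3))]*[G4/(1+G4*G5)]), G6
Step 2 collapses a feedback group.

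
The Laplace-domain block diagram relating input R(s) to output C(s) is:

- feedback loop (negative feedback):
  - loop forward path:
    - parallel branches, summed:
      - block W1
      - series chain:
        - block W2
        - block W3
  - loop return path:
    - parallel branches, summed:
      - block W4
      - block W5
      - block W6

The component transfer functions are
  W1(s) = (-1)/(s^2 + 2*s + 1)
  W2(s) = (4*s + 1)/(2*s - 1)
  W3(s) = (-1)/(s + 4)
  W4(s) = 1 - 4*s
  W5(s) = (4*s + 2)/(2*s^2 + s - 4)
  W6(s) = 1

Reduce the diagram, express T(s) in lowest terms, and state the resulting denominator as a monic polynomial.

The answer is s^6 + 28*s^5/9 + 43*s^4/36 - 23*s^3/3 - 277*s^2/36 + 4*s - 1/18.

Reasoning:
Step 1: cascade W2, W3 -> (-4*s - 1)/(2*s^2 + 7*s - 4)
Step 2: add W1, (W2*W3) (parallel) -> (-4*s^3 - 11*s^2 - 13*s + 3)/(2*s^4 + 11*s^3 + 12*s^2 - s - 4)
Step 3: reduce the parallel group W4, W5, W6 -> (-8*s^3 + 22*s - 6)/(2*s^2 + s - 4)
Step 4: reduce the feedback loop with forward (W1+(W2*W3)) and return (W4+W5+W6) -> (-8*s^5 - 26*s^4 - 21*s^3 + 37*s^2 + 55*s - 12)/(36*s^6 + 112*s^5 + 43*s^4 - 276*s^3 - 277*s^2 + 144*s - 2)
No further cancellation is possible in the step-4 result, so that is T(s). Its denominator becomes monic after dividing by the leading coefficient 36.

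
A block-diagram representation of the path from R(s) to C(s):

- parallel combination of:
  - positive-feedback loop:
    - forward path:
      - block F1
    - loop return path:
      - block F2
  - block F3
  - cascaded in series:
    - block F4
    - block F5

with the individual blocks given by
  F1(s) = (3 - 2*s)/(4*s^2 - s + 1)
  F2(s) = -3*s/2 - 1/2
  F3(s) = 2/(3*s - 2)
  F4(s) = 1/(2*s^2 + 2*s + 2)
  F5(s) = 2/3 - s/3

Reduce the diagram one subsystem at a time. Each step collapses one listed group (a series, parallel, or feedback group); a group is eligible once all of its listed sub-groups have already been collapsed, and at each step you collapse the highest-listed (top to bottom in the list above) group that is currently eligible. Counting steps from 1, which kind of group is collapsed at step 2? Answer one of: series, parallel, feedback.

Step 1: collapse the loop (F1 forward, F2 return)
Step 2: series reduction of F4, F5
Step 3: reduce the parallel group [F1/(1-F1*F2)], F3, (F4*F5)
Step 2 collapses a series group.

Final answer: series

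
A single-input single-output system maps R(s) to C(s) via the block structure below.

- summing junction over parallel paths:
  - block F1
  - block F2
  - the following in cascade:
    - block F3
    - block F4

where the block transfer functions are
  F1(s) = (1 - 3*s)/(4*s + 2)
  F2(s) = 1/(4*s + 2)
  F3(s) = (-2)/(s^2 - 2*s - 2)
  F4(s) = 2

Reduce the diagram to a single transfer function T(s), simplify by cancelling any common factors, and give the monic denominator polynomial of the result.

First reduce the diagram to T(s).

1. reduce the series chain F3, F4, giving (-4)/(s^2 - 2*s - 2)
2. sum the parallel branches F1, F2, (F3*F4), giving (-3*s^3 + 8*s^2 - 14*s - 12)/(4*s^3 - 6*s^2 - 12*s - 4)
That last expression is T(s), already simplified. Scaling its denominator by 1/4 (the reciprocal of the leading coefficient) yields the monic denominator.

Answer: s^3 - 3*s^2/2 - 3*s - 1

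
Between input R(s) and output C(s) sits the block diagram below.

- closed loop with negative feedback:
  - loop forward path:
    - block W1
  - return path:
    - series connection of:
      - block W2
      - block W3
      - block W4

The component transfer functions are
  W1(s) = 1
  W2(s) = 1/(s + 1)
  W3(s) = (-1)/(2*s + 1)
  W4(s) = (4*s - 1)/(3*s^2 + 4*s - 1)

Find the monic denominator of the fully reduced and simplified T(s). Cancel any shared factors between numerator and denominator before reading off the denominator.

Answer: s^4 + 17*s^3/6 + 13*s^2/6 - s/2

Working:
[1] combine W2, W3, W4 in series, giving (1 - 4*s)/(6*s^4 + 17*s^3 + 13*s^2 + s - 1)
[2] close the feedback loop around W1, (W2*W3*W4), giving (6*s^4 + 17*s^3 + 13*s^2 + s - 1)/(6*s^4 + 17*s^3 + 13*s^2 - 3*s)
T(s) is the step-2 result (common factors already cancelled). Leading coefficient of the denominator: 6. Divide through by 6 for the monic polynomial.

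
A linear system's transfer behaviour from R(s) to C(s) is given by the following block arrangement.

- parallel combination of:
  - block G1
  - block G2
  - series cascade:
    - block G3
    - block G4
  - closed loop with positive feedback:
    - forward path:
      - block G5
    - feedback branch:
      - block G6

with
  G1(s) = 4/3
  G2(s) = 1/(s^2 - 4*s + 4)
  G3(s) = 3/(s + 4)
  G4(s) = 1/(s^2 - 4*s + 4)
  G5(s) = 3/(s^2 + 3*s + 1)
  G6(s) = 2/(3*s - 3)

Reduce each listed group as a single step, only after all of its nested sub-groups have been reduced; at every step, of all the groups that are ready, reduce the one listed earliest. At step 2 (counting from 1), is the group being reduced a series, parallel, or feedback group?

The answer is feedback.

Reasoning:
[1] combine G3, G4 in series
[2] collapse the loop (G5 forward, G6 return)
[3] sum the parallel branches G1, G2, (G3*G4), [G5/(1-G5*G6)]
Step 2 collapses a feedback group.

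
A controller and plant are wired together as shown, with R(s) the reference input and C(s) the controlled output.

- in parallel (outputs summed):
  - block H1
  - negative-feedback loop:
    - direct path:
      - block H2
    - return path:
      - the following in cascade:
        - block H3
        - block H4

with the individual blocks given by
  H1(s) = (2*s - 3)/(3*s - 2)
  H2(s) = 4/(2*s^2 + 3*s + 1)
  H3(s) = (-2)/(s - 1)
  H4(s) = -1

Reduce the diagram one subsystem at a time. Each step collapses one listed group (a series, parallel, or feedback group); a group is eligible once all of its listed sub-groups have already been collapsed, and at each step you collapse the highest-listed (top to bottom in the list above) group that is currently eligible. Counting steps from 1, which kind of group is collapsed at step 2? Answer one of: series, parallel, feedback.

Step 1: series reduction of H3, H4
Step 2: apply the feedback formula to H2, (H3*H4)
Step 3: parallel reduction of H1, [H2/(1+H2*(H3*H4))]
So the answer for step 2 is feedback.

Hence the answer: feedback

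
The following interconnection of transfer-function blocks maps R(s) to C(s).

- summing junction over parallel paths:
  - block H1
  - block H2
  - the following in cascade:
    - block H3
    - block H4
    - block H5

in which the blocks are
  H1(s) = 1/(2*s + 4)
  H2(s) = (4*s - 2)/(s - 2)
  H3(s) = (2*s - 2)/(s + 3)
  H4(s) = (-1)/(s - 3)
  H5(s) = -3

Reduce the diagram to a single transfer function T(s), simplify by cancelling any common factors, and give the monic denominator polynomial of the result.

[1] combine H3, H4, H5 in series; result (6*s - 6)/(s^2 - 9)
[2] add H1, H2, (H3*H4*H5) (parallel); result (8*s^4 + 25*s^3 - 94*s^2 - 165*s + 138)/(2*s^4 - 26*s^2 + 72)
Step 2 gives the fully reduced T(s), with no common factor left to cancel. The denominator's leading coefficient is 2, so divide each of its coefficients by 2 to get the monic form.

Hence the answer: s^4 - 13*s^2 + 36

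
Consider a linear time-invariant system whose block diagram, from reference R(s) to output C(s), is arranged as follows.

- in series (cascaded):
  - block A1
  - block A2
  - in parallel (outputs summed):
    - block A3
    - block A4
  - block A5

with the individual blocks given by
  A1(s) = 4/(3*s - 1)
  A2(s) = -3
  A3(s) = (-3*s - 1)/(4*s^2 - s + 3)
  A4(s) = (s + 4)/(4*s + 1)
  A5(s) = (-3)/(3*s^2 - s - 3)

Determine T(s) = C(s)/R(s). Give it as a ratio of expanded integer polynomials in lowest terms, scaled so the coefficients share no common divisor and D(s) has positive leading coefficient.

First reduce the diagram to T(s).

Step 1 - parallel reduction of A3, A4 = (4*s^3 + 3*s^2 - 8*s + 11)/(16*s^3 + 11*s + 3)
Step 2 - combine A1, A2, (A3+A4), A5 in series - this is the overall T(s), already in the required normalized form

Answer: (144*s^3 + 108*s^2 - 288*s + 396)/(144*s^6 - 96*s^5 - 29*s^4 + 9*s^3 - 106*s^2 + 9*s + 9)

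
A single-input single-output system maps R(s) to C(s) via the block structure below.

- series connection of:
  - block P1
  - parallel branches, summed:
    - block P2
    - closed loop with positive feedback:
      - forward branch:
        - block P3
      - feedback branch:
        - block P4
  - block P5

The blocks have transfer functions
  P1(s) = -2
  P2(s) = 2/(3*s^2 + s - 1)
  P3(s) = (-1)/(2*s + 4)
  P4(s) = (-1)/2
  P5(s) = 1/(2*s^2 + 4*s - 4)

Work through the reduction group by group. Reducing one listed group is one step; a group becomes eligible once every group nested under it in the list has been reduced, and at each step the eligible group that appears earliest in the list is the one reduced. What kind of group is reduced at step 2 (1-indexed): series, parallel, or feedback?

[1] collapse the loop (P3 forward, P4 return)
[2] parallel reduction of P2, [P3/(1-P3*P4)]
[3] cascade P1, (P2+[P3/(1-P3*P4)]), P5
Step 2: parallel.

Therefore the answer is parallel.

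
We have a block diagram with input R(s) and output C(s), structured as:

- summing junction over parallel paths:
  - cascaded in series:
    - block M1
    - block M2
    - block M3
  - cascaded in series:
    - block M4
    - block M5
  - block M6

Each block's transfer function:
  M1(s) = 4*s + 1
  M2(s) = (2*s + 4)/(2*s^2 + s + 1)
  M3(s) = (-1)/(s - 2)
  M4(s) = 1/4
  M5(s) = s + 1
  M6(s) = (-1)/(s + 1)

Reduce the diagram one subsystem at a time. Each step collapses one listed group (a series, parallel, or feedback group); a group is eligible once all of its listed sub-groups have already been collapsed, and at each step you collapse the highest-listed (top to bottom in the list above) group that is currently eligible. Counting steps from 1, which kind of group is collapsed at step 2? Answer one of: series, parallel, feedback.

Step 1. multiply M1, M2, M3 (series)
Step 2. combine M4, M5 in series
Step 3. combine (M1*M2*M3), (M4*M5), M6 in parallel
The group at step 2 is a series group.

Hence the answer: series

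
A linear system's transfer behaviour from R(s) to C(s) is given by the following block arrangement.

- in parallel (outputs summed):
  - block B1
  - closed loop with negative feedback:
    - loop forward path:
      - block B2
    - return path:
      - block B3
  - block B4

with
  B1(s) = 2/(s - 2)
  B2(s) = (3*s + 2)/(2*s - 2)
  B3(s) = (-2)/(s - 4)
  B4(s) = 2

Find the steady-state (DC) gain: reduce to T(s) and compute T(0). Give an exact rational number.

Step 1 - apply the feedback formula to B2, B3: (3*s^2 - 10*s - 8)/(2*s^2 - 16*s + 4)
Step 2 - sum the parallel branches B1, [B2/(1+B2*B3)], B4: (7*s^3 - 52*s^2 + 52*s + 8)/(2*s^3 - 20*s^2 + 36*s - 8)
The step-2 result is T(s). Setting s = 0: T(0) = 8/(-8) = -1.

Final answer: -1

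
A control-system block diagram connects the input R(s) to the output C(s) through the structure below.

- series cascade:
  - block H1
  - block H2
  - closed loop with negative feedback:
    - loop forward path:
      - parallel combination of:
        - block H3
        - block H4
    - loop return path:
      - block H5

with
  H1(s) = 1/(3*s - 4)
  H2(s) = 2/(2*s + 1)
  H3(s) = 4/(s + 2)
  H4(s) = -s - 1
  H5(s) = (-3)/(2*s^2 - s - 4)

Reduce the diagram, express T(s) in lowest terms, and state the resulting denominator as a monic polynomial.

Step 1. parallel reduction of H3, H4 gives (-s^2 - 3*s + 2)/(s + 2)
Step 2. close the feedback loop around (H3+H4), H5 gives (-2*s^4 - 5*s^3 + 11*s^2 + 10*s - 8)/(2*s^3 + 6*s^2 + 3*s - 14)
Step 3. combine H1, H2, [(H3+H4)/(1+(H3+H4)*H5)] in series gives (-4*s^4 - 10*s^3 + 22*s^2 + 20*s - 16)/(12*s^5 + 26*s^4 - 20*s^3 - 123*s^2 + 58*s + 56)
Step 3 gives the fully reduced T(s), with no common factor left to cancel. The denominator's leading coefficient is 12, so divide each of its coefficients by 12 to get the monic form.

Hence the answer: s^5 + 13*s^4/6 - 5*s^3/3 - 41*s^2/4 + 29*s/6 + 14/3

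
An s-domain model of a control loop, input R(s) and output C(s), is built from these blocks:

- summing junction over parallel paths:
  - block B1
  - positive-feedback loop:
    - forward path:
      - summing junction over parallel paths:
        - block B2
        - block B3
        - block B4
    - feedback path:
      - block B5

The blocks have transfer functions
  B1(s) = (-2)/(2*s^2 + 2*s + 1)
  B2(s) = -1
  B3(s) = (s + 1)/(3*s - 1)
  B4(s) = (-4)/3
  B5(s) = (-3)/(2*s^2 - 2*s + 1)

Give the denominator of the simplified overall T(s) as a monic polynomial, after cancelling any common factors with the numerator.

Step 1: combine B2, B3, B4 in parallel, giving (10 - 18*s)/(9*s - 3)
Step 2: feedback reduction of (B2+B3+B4), B5, giving (-36*s^3 + 56*s^2 - 38*s + 10)/(18*s^3 - 24*s^2 - 39*s + 27)
Step 3: sum the parallel branches B1, [(B2+B3+B4)/(1-(B2+B3+B4)*B5)], giving (-72*s^5 + 40*s^4 - 36*s^3 + 48*s^2 + 60*s - 44)/(36*s^5 - 12*s^4 - 108*s^3 - 48*s^2 + 15*s + 27)
The result of step 3 is T(s) in lowest terms. Its denominator has leading coefficient 36; dividing the denominator through by 36 makes it monic.

Final answer: s^5 - s^4/3 - 3*s^3 - 4*s^2/3 + 5*s/12 + 3/4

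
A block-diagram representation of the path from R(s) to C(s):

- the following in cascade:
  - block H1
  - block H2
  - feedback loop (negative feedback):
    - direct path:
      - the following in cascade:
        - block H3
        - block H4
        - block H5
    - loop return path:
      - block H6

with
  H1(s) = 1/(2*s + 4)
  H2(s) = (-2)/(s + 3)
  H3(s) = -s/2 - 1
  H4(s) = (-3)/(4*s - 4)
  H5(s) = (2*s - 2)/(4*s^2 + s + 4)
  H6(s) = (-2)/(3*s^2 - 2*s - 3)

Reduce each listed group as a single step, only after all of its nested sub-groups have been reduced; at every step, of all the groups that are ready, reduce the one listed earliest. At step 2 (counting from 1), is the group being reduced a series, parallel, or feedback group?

Step 1: reduce the series chain H3, H4, H5
Step 2: feedback reduction of (H3*H4*H5), H6
Step 3: cascade H1, H2, [(H3*H4*H5)/(1+(H3*H4*H5)*H6)]
Step 2: feedback.

Hence the answer: feedback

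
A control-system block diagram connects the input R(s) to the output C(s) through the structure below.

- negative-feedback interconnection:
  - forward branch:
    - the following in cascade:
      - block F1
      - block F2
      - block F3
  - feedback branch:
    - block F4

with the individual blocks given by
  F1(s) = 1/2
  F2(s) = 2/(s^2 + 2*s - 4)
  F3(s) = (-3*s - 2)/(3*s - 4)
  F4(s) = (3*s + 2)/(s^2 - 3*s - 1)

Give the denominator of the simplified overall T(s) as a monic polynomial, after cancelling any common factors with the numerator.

Step 1. reduce the series chain F1, F2, F3, giving (-3*s - 2)/(3*s^3 + 2*s^2 - 20*s + 16)
Step 2. feedback reduction of (F1*F2*F3), F4, giving (-3*s^3 + 7*s^2 + 9*s + 2)/(3*s^5 - 7*s^4 - 29*s^3 + 65*s^2 - 40*s - 20)
That last expression is T(s), already simplified. Scaling its denominator by 1/3 (the reciprocal of the leading coefficient) yields the monic denominator.

Answer: s^5 - 7*s^4/3 - 29*s^3/3 + 65*s^2/3 - 40*s/3 - 20/3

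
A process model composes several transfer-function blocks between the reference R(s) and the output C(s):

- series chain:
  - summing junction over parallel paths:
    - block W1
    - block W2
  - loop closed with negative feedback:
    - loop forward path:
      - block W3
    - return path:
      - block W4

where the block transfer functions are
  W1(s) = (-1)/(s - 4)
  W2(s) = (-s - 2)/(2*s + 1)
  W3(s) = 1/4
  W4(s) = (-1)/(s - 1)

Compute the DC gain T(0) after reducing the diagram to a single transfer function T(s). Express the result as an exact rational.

1. reduce the parallel group W1, W2 = (7 - s^2)/(2*s^2 - 7*s - 4)
2. feedback reduction of W3, W4 = (s - 1)/(4*s - 5)
3. combine (W1+W2), [W3/(1+W3*W4)] in series = (-s^3 + s^2 + 7*s - 7)/(8*s^3 - 38*s^2 + 19*s + 20)
Step 3 gives the overall T(s). Then T(0) = -7/20.

Hence the answer: -7/20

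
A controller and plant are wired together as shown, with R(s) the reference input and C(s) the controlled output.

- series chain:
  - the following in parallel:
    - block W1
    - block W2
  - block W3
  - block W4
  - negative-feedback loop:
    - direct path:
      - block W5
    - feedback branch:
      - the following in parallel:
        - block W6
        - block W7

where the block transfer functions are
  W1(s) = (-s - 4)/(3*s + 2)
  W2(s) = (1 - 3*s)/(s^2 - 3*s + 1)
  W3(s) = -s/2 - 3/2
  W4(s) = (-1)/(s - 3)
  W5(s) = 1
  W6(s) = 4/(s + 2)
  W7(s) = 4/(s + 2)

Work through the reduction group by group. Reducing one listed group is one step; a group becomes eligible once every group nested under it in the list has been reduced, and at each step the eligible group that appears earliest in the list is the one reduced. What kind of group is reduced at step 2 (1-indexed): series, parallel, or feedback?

Step 1: add W1, W2 (parallel)
Step 2: add W6, W7 (parallel)
Step 3: feedback reduction of W5, (W6+W7)
Step 4: combine (W1+W2), W3, W4, [W5/(1+W5*(W6+W7))] in series
So the answer for step 2 is parallel.

Final answer: parallel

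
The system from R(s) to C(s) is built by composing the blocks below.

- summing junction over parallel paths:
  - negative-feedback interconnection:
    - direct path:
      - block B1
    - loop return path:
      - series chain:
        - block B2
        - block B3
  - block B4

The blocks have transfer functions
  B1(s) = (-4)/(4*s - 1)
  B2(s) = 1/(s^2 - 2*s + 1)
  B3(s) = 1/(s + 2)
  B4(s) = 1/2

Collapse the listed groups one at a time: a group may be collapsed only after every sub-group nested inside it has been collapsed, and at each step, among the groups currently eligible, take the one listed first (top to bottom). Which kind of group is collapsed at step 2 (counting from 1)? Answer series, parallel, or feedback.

The answer is feedback.

Reasoning:
Step 1: combine B2, B3 in series
Step 2: reduce the feedback loop with forward B1 and return (B2*B3)
Step 3: combine [B1/(1+B1*(B2*B3))], B4 in parallel
At step 2 the group reduced is feedback.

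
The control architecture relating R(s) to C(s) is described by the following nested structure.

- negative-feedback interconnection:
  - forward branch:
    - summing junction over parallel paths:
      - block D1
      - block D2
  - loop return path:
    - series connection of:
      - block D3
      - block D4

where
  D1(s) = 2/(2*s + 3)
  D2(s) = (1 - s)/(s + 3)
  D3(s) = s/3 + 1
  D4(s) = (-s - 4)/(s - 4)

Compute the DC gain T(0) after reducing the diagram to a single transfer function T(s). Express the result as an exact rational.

Step 1 - parallel reduction of D1, D2, giving (-2*s^2 + s + 9)/(2*s^2 + 9*s + 9)
Step 2 - reduce the series chain D3, D4, giving (-s^2 - 7*s - 12)/(3*s - 12)
Step 3 - apply the feedback formula to (D1+D2), (D3*D4), giving (-6*s^3 + 27*s^2 + 15*s - 108)/(2*s^4 + 19*s^3 + 11*s^2 - 156*s - 216)
That last expression is T(s); at s = 0 only the constant terms survive, so T(0) = -108/(-216) = 1/2.

Answer: 1/2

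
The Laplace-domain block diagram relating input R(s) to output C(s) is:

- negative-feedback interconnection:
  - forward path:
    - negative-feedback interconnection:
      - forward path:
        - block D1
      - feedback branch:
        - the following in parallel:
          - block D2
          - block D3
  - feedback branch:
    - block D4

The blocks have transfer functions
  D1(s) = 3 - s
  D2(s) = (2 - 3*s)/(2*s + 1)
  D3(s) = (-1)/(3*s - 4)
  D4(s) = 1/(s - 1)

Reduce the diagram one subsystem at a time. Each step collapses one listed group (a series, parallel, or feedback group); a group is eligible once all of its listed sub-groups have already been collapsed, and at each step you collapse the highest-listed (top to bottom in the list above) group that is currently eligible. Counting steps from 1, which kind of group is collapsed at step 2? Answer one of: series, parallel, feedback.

[1] sum the parallel branches D2, D3
[2] reduce the feedback loop with forward D1 and return (D2+D3)
[3] feedback reduction of [D1/(1+D1*(D2+D3))], D4
At step 2 the group reduced is feedback.

Final answer: feedback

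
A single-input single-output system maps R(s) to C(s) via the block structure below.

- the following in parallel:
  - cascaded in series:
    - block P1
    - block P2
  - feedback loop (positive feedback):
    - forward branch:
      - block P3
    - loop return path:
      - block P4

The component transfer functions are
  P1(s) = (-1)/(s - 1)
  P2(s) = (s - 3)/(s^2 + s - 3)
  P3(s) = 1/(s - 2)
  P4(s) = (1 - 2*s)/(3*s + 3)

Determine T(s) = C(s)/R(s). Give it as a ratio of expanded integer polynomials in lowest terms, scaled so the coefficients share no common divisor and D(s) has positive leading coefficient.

First reduce the diagram to T(s).

Step 1 - cascade P1, P2 -> (3 - s)/(s^3 - 4*s + 3)
Step 2 - apply the feedback formula to P3, P4 -> (3*s + 3)/(3*s^2 - s - 7)
Step 3 - add (P1*P2), [P3/(1-P3*P4)] (parallel), which is the overall transfer function T(s) = C(s)/R(s) in lowest terms

Answer: (3*s^4 - 2*s^2 + s - 12)/(3*s^5 - s^4 - 19*s^3 + 13*s^2 + 25*s - 21)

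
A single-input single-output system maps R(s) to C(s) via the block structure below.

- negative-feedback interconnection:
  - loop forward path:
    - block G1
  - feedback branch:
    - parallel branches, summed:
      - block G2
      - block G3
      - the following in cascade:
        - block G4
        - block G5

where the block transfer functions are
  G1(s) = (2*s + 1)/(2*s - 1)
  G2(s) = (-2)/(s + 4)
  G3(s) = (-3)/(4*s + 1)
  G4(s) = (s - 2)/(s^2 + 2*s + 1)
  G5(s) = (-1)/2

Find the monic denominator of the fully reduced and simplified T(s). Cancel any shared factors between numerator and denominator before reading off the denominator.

(1) multiply G4, G5 (series), giving (2 - s)/(2*s^2 + 4*s + 2)
(2) parallel reduction of G2, G3, (G4*G5), giving (-26*s^3 - 81*s^2 - 48*s - 20)/(8*s^4 + 50*s^3 + 84*s^2 + 50*s + 8)
(3) apply the feedback formula to G1, (G2+G3+(G4*G5)), giving (16*s^5 + 108*s^4 + 218*s^3 + 184*s^2 + 66*s + 8)/(16*s^5 + 40*s^4 - 70*s^3 - 161*s^2 - 122*s - 28)
Step 3 gives the fully reduced T(s), with no common factor left to cancel. The denominator's leading coefficient is 16, so divide each of its coefficients by 16 to get the monic form.

Therefore the answer is s^5 + 5*s^4/2 - 35*s^3/8 - 161*s^2/16 - 61*s/8 - 7/4.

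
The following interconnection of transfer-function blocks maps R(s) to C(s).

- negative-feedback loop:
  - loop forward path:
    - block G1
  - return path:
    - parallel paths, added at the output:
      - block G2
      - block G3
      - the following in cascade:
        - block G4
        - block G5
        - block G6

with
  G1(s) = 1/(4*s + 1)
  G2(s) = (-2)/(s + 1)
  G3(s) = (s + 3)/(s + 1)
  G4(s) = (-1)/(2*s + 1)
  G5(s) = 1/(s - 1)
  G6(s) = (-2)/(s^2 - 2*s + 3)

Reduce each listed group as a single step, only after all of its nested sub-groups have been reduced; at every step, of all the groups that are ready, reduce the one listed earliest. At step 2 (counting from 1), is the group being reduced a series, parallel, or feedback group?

[1] series reduction of G4, G5, G6
[2] add G2, G3, (G4*G5*G6) (parallel)
[3] collapse the loop (G1 forward, (G2+G3+(G4*G5*G6)) return)
Step 2: parallel.

Answer: parallel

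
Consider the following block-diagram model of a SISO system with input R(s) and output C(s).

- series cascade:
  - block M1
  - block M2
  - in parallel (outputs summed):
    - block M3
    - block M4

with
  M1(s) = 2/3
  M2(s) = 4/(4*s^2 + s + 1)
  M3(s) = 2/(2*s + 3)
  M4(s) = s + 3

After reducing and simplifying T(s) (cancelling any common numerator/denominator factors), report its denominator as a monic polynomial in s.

Answer: s^3 + 7*s^2/4 + 5*s/8 + 3/8

Working:
1. sum the parallel branches M3, M4 -> (2*s^2 + 9*s + 11)/(2*s + 3)
2. cascade M1, M2, (M3+M4) -> (16*s^2 + 72*s + 88)/(24*s^3 + 42*s^2 + 15*s + 9)
That last expression is T(s), already simplified. Scaling its denominator by 1/24 (the reciprocal of the leading coefficient) yields the monic denominator.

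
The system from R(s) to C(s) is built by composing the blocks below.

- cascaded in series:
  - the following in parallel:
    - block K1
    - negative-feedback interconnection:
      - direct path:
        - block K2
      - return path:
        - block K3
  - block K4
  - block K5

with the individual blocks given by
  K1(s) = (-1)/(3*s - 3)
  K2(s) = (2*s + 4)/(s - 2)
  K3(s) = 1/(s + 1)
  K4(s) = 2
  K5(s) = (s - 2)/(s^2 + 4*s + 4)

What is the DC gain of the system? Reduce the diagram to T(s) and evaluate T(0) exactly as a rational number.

The answer is -7/3.

Reasoning:
Step 1: close the feedback loop around K2, K3; result (2*s^2 + 6*s + 4)/(s^2 + s + 2)
Step 2: parallel reduction of K1, [K2/(1+K2*K3)]; result (6*s^3 + 11*s^2 - 7*s - 14)/(3*s^3 + 3*s - 6)
Step 3: multiply (K1+[K2/(1+K2*K3)]), K4, K5 (series); result (12*s^4 - 2*s^3 - 58*s^2 + 56)/(3*s^5 + 12*s^4 + 15*s^3 + 6*s^2 - 12*s - 24)
Evaluating the step-3 result (the overall T(s)) at s = 0 gives T(0) = 56/(-24) = -7/3.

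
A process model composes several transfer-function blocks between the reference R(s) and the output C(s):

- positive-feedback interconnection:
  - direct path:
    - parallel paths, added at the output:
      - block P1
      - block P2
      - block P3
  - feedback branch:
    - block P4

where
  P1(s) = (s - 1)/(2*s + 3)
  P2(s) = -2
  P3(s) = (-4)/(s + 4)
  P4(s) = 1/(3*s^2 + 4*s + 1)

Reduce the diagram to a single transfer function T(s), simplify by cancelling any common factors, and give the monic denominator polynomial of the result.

Reducing step by step:

1. reduce the parallel group P1, P2, P3 = (-3*s^2 - 27*s - 40)/(2*s^2 + 11*s + 12)
2. reduce the feedback loop with forward (P1+P2+P3) and return P4 = (-9*s^4 - 93*s^3 - 231*s^2 - 187*s - 40)/(6*s^4 + 41*s^3 + 85*s^2 + 86*s + 52)
T(s) is the step-2 result (common factors already cancelled). Leading coefficient of the denominator: 6. Divide through by 6 for the monic polynomial.

Answer: s^4 + 41*s^3/6 + 85*s^2/6 + 43*s/3 + 26/3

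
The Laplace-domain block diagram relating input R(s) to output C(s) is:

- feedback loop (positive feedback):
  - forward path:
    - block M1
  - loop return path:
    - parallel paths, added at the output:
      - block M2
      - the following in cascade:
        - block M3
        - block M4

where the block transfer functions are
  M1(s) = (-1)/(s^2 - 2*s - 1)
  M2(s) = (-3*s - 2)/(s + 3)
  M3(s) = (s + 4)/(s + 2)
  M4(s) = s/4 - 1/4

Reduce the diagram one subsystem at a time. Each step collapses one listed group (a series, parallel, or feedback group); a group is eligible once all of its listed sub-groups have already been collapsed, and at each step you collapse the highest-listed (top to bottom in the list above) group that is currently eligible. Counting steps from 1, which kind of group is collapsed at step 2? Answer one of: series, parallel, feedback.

Step 1 - reduce the series chain M3, M4
Step 2 - add M2, (M3*M4) (parallel)
Step 3 - feedback reduction of M1, (M2+(M3*M4))
So the answer for step 2 is parallel.

Hence the answer: parallel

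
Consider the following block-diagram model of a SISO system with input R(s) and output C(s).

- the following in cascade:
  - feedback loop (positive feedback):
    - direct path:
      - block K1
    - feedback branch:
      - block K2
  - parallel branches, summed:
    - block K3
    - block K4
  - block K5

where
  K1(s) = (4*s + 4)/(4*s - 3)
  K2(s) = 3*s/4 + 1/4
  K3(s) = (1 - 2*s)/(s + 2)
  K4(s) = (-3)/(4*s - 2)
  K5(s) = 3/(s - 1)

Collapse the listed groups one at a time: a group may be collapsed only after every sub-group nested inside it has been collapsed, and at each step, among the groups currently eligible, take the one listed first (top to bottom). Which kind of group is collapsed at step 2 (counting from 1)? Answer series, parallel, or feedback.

(1) collapse the loop (K1 forward, K2 return)
(2) combine K3, K4 in parallel
(3) cascade [K1/(1-K1*K2)], (K3+K4), K5
So the answer for step 2 is parallel.

Final answer: parallel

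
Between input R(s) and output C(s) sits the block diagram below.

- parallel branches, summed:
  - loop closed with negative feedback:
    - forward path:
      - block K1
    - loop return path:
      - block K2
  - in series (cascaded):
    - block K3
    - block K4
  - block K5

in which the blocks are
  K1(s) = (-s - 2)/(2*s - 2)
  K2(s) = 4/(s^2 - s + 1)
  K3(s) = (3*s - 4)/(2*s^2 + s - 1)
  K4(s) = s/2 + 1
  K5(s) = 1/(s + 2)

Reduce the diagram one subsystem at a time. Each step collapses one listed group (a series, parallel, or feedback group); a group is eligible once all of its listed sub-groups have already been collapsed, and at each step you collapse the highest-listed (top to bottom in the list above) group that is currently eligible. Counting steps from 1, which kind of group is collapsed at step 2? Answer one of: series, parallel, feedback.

Step 1: reduce the feedback loop with forward K1 and return K2
Step 2: combine K3, K4 in series
Step 3: reduce the parallel group [K1/(1+K1*K2)], (K3*K4), K5
Step 2 collapses a series group.

Final answer: series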